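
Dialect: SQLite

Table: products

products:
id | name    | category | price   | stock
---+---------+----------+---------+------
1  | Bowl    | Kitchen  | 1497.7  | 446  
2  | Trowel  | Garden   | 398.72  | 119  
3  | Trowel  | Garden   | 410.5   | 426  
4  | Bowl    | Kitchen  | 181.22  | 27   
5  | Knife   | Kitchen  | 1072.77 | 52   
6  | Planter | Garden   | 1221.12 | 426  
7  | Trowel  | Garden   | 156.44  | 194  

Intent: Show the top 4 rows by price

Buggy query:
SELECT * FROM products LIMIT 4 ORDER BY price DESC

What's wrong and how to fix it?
Bug: ORDER BY cannot follow LIMIT; LIMIT is the final clause

Fix: Sort with ORDER BY, then apply LIMIT

Corrected query:
SELECT * FROM products ORDER BY price DESC LIMIT 4

Result:
id | name    | category | price   | stock
---+---------+----------+---------+------
1  | Bowl    | Kitchen  | 1497.7  | 446  
6  | Planter | Garden   | 1221.12 | 426  
5  | Knife   | Kitchen  | 1072.77 | 52   
3  | Trowel  | Garden   | 410.5   | 426  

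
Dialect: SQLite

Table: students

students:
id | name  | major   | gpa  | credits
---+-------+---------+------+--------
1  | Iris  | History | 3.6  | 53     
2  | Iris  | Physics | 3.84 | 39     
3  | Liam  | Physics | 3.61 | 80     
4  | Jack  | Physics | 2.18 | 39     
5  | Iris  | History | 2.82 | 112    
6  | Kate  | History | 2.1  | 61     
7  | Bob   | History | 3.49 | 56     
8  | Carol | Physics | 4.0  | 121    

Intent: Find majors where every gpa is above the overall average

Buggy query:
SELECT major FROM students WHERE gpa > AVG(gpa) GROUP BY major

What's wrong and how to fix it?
Bug: AVG() is an aggregate; it can't sit directly in WHERE

Fix: Compute the overall average in a scalar subquery and compare each group's MIN against it in HAVING

Corrected query:
SELECT major FROM students GROUP BY major HAVING MIN(gpa) > (SELECT AVG(gpa) FROM students)

Result:
(no rows)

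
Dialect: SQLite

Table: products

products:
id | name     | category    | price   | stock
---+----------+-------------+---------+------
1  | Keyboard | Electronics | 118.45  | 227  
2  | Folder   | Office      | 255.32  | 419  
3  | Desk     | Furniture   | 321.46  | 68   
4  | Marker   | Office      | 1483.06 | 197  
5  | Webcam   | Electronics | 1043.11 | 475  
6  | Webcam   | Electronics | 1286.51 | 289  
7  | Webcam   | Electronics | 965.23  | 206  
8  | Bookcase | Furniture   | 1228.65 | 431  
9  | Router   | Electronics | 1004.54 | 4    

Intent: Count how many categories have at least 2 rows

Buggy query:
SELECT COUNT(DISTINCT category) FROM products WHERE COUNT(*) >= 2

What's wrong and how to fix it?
Bug: WHERE filters individual rows, not groups, so a group-level COUNT is invalid there

Fix: Use a subquery that GROUPs and filters with HAVING, then count its rows

Corrected query:
SELECT COUNT(*) FROM (SELECT category FROM products GROUP BY category HAVING COUNT(*) >= 2)

Result:
COUNT(*)
--------
3       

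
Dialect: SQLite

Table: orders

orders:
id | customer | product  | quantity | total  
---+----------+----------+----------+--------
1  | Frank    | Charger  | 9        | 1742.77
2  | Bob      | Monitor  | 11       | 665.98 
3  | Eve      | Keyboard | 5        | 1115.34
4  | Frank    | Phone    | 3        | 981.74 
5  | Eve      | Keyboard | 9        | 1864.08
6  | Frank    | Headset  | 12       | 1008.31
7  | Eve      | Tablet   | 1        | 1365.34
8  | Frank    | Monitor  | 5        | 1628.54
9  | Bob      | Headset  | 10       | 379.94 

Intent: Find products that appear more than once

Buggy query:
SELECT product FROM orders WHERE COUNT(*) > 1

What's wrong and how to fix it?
Bug: WHERE can't reference COUNT(*); aggregates are computed after WHERE

Fix: GROUP BY product, then filter groups with HAVING COUNT(*) > 1

Corrected query:
SELECT product FROM orders GROUP BY product HAVING COUNT(*) > 1

Result:
product 
--------
Headset 
Keyboard
Monitor 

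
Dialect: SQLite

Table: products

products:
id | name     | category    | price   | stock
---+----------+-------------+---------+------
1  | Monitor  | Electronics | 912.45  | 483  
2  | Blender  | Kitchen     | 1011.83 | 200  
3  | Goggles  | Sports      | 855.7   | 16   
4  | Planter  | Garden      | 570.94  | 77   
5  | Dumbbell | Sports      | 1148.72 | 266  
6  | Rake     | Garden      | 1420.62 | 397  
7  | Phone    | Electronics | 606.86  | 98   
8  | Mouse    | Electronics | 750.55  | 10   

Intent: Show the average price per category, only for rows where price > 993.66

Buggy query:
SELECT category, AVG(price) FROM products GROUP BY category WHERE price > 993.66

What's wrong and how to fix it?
Bug: Row-level WHERE must come before GROUP BY in the clause order

Fix: Move the WHERE clause before GROUP BY

Corrected query:
SELECT category, AVG(price) FROM products WHERE price > 993.66 GROUP BY category

Result:
category | AVG(price)
---------+-----------
Garden   | 1420.62   
Kitchen  | 1011.83   
Sports   | 1148.72   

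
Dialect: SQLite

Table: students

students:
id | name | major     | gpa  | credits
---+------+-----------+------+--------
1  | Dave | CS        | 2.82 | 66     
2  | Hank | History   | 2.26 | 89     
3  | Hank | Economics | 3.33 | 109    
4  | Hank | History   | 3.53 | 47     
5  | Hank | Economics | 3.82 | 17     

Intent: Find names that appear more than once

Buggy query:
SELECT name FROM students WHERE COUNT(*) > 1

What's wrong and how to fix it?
Bug: COUNT(*) is an aggregate and cannot be used in WHERE

Fix: Group first, then use HAVING for the count condition

Corrected query:
SELECT name FROM students GROUP BY name HAVING COUNT(*) > 1

Result:
name
----
Hank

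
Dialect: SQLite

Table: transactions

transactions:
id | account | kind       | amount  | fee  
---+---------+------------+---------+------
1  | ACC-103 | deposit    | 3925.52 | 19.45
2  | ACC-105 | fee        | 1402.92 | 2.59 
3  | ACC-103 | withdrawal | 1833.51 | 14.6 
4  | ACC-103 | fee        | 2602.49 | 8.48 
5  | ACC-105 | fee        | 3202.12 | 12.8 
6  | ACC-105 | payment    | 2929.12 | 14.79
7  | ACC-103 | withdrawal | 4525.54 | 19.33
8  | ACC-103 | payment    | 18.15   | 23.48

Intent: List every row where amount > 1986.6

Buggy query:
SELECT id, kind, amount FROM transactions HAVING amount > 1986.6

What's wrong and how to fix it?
Bug: This is a non-aggregate query (no GROUP BY, no aggregates), so in SQLite the HAVING clause is invalid here; a row-level condition belongs in WHERE

Fix: Use WHERE for row-level filtering

Corrected query:
SELECT id, kind, amount FROM transactions WHERE amount > 1986.6

Result:
id | kind       | amount 
---+------------+--------
1  | deposit    | 3925.52
4  | fee        | 2602.49
5  | fee        | 3202.12
6  | payment    | 2929.12
7  | withdrawal | 4525.54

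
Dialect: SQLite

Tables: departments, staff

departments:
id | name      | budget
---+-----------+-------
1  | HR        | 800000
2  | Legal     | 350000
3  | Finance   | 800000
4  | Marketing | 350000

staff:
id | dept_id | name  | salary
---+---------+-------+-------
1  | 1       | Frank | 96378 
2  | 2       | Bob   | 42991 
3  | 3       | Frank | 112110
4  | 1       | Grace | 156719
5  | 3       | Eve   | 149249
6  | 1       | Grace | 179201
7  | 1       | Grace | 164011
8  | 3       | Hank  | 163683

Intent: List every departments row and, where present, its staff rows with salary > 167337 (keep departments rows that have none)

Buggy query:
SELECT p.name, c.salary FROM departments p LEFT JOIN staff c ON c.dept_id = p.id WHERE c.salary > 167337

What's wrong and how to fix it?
Bug: A WHERE condition on the right-hand table after LEFT JOIN drops unmatched parents

Fix: Move the right-table condition into the ON clause so unmatched parents are kept

Corrected query:
SELECT p.name, c.salary FROM departments p LEFT JOIN staff c ON c.dept_id = p.id AND c.salary > 167337

Result:
name      | salary
----------+-------
HR        | 179201
Legal     | NULL  
Finance   | NULL  
Marketing | NULL  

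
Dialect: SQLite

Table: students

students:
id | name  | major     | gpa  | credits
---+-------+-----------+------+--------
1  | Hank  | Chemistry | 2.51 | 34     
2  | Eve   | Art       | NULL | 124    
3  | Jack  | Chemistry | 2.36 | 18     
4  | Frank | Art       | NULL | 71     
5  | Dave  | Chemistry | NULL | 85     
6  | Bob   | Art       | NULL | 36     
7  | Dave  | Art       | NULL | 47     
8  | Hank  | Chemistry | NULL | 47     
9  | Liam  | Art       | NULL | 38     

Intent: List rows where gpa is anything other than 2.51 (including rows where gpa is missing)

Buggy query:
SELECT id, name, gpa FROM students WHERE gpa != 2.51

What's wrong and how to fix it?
Bug: 'gpa != 2.51' is unknown when gpa is NULL, so NULL rows are silently excluded

Fix: Handle NULL separately with IS NULL alongside the inequality

Corrected query:
SELECT id, name, gpa FROM students WHERE gpa != 2.51 OR gpa IS NULL

Result:
id | name  | gpa 
---+-------+-----
2  | Eve   | NULL
3  | Jack  | 2.36
4  | Frank | NULL
5  | Dave  | NULL
6  | Bob   | NULL
7  | Dave  | NULL
8  | Hank  | NULL
9  | Liam  | NULL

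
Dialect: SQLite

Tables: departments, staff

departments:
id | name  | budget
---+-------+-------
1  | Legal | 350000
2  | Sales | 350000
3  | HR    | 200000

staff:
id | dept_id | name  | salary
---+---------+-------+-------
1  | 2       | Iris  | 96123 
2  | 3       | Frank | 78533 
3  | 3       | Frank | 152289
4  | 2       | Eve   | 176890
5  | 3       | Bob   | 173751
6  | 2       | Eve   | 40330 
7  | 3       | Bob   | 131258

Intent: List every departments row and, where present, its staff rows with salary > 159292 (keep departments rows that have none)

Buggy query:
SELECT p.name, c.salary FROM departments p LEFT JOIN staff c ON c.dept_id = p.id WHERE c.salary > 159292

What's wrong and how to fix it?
Bug: Filtering c.salary in WHERE discards the NULL rows produced by LEFT JOIN, turning it into an inner join

Fix: Move the right-table condition into the ON clause so unmatched parents are kept

Corrected query:
SELECT p.name, c.salary FROM departments p LEFT JOIN staff c ON c.dept_id = p.id AND c.salary > 159292

Result:
name  | salary
------+-------
Legal | NULL  
Sales | 176890
HR    | 173751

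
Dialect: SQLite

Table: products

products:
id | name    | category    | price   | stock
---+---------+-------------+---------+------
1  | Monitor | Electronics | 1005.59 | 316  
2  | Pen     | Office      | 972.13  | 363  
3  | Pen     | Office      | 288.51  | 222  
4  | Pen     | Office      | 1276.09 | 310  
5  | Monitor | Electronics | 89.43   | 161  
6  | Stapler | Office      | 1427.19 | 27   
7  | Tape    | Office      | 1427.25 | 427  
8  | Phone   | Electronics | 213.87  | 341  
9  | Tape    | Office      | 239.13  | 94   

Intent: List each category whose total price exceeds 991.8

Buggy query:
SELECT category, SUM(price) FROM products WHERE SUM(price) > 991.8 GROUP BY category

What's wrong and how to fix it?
Bug: WHERE runs before GROUP BY, so aggregates aren't available there

Fix: Use HAVING (which filters groups after aggregation) instead of WHERE

Corrected query:
SELECT category, SUM(price) FROM products GROUP BY category HAVING SUM(price) > 991.8

Result:
category    | SUM(price)
------------+-----------
Electronics | 1308.89   
Office      | 5630.3    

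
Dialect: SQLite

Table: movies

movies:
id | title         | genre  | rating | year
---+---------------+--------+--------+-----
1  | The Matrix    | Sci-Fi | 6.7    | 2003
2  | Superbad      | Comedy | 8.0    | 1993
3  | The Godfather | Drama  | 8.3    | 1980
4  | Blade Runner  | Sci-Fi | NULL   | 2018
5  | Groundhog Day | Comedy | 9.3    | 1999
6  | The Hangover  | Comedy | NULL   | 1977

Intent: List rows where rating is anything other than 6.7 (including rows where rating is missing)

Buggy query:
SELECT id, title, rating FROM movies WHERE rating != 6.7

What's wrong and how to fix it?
Bug: 'rating != 6.7' is unknown when rating is NULL, so NULL rows are silently excluded

Fix: Handle NULL separately with IS NULL alongside the inequality

Corrected query:
SELECT id, title, rating FROM movies WHERE rating != 6.7 OR rating IS NULL

Result:
id | title         | rating
---+---------------+-------
2  | Superbad      | 8     
3  | The Godfather | 8.3   
4  | Blade Runner  | NULL  
5  | Groundhog Day | 9.3   
6  | The Hangover  | NULL  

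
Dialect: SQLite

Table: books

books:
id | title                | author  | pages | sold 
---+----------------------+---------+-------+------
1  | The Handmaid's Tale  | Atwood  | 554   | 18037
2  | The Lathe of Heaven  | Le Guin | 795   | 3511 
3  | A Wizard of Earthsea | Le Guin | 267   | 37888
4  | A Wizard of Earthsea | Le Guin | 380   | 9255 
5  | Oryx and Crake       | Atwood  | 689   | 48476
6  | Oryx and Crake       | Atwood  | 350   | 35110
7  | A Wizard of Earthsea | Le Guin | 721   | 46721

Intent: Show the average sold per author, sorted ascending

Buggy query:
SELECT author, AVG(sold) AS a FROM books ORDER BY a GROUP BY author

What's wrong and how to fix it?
Bug: ORDER BY appears before GROUP BY; SQL clause order requires GROUP BY first

Fix: Move ORDER BY to the end, after GROUP BY

Corrected query:
SELECT author, AVG(sold) AS a FROM books GROUP BY author ORDER BY a

Result:
author  | a           
--------+-------------
Le Guin | 24343.75    
Atwood  | 33874.333333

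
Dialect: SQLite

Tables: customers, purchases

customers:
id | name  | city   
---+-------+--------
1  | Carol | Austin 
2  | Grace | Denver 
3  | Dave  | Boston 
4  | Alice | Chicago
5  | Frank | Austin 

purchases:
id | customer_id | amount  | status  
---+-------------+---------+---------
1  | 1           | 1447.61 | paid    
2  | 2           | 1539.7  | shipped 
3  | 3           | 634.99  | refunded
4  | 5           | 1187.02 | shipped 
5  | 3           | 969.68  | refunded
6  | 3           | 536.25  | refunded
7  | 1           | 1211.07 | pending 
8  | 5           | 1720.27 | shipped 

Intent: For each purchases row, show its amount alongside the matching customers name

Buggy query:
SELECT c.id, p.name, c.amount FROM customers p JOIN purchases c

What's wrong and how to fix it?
Bug: JOIN with no ON clause produces a cartesian product; every purchases row pairs with every customers row

Fix: Add ON c.customer_id = p.id to the JOIN

Corrected query:
SELECT c.id, p.name, c.amount FROM customers p JOIN purchases c ON c.customer_id = p.id

Result:
id | name  | amount 
---+-------+--------
1  | Carol | 1447.61
2  | Grace | 1539.7 
3  | Dave  | 634.99 
4  | Frank | 1187.02
5  | Dave  | 969.68 
6  | Dave  | 536.25 
7  | Carol | 1211.07
8  | Frank | 1720.27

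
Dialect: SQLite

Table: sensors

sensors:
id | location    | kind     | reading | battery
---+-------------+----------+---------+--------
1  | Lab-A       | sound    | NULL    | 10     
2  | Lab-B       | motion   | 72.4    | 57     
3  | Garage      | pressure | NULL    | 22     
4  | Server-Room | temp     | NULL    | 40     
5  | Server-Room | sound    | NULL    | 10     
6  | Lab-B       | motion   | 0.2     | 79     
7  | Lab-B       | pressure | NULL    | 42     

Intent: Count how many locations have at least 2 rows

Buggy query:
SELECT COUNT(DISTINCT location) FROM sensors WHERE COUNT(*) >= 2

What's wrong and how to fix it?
Bug: WHERE filters individual rows, not groups, so a group-level COUNT is invalid there

Fix: Use a subquery that GROUPs and filters with HAVING, then count its rows

Corrected query:
SELECT COUNT(*) FROM (SELECT location FROM sensors GROUP BY location HAVING COUNT(*) >= 2)

Result:
COUNT(*)
--------
2       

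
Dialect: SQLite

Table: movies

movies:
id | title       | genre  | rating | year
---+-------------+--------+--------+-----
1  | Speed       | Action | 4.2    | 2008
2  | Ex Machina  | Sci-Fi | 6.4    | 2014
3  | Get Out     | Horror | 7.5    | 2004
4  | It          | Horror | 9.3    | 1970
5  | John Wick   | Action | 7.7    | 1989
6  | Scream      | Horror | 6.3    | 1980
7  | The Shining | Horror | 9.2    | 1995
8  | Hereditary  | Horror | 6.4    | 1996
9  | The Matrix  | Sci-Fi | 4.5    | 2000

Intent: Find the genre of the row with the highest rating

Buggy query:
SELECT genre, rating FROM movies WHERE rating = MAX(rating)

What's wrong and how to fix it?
Bug: MAX(rating) is an aggregate and cannot be used directly in WHERE

Fix: Wrap MAX in a scalar subquery so WHERE compares against a single value

Corrected query:
SELECT genre, rating FROM movies WHERE rating = (SELECT MAX(rating) FROM movies)

Result:
genre  | rating
-------+-------
Horror | 9.3   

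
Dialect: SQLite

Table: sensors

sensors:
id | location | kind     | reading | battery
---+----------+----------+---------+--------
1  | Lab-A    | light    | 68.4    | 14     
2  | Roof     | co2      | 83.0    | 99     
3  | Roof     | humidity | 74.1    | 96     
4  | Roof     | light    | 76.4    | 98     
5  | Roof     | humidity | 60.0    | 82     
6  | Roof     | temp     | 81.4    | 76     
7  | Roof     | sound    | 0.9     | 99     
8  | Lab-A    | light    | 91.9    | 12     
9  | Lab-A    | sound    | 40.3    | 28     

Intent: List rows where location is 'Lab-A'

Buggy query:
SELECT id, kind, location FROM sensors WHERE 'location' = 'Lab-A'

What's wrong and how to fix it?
Bug: Single quotes denote string literals in SQL; the column name is being compared as a constant string

Fix: Remove the quotes around the column name (or use double quotes for an identifier)

Corrected query:
SELECT id, kind, location FROM sensors WHERE location = 'Lab-A'

Result:
id | kind  | location
---+-------+---------
1  | light | Lab-A   
8  | light | Lab-A   
9  | sound | Lab-A   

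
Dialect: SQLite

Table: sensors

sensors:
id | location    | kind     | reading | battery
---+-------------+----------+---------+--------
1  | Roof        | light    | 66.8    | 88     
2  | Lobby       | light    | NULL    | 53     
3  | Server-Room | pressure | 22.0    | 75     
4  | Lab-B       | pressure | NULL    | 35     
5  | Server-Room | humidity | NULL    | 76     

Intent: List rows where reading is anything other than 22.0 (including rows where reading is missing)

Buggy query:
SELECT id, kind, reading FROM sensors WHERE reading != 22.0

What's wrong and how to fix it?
Bug: 'reading != 22.0' is unknown when reading is NULL, so NULL rows are silently excluded

Fix: Handle NULL separately with IS NULL alongside the inequality

Corrected query:
SELECT id, kind, reading FROM sensors WHERE reading != 22.0 OR reading IS NULL

Result:
id | kind     | reading
---+----------+--------
1  | light    | 66.8   
2  | light    | NULL   
4  | pressure | NULL   
5  | humidity | NULL   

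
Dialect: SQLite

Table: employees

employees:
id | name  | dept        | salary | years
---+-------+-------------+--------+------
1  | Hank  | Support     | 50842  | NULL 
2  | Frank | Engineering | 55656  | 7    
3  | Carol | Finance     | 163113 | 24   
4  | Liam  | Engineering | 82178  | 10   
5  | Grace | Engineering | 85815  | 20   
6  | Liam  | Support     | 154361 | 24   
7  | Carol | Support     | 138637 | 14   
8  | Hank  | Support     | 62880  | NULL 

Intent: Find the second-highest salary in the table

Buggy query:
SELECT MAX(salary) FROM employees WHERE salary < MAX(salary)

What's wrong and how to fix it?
Bug: MAX(salary) on the right of the comparison is an aggregate-in-WHERE error

Fix: Compute the overall MAX in a subquery, then take MAX of rows below it

Corrected query:
SELECT MAX(salary) FROM employees WHERE salary < (SELECT MAX(salary) FROM employees)

Result:
MAX(salary)
-----------
154361     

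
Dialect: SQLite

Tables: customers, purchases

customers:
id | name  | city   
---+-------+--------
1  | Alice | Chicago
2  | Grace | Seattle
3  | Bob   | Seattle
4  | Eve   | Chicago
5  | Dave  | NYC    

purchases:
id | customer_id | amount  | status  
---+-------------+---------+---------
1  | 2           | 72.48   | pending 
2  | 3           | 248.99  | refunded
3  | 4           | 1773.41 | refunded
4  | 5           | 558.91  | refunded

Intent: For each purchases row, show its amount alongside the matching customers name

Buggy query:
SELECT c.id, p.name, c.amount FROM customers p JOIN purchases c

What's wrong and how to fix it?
Bug: Missing join condition: each purchases row is matched to all customers rows instead of just its own

Fix: Specify the join condition linking the foreign key to the parent id

Corrected query:
SELECT c.id, p.name, c.amount FROM customers p JOIN purchases c ON c.customer_id = p.id

Result:
id | name  | amount 
---+-------+--------
1  | Grace | 72.48  
2  | Bob   | 248.99 
3  | Eve   | 1773.41
4  | Dave  | 558.91 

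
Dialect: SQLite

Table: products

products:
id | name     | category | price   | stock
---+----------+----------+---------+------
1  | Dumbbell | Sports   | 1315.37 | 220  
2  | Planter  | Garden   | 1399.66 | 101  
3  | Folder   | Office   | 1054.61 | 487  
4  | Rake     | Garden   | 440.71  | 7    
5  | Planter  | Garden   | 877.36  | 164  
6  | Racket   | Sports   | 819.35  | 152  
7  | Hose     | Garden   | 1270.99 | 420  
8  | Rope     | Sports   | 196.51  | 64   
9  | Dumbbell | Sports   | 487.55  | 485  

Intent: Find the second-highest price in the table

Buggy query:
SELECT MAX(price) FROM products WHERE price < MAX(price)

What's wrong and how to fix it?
Bug: MAX(price) on the right of the comparison is an aggregate-in-WHERE error

Fix: Put the inner MAX in a scalar subquery

Corrected query:
SELECT MAX(price) FROM products WHERE price < (SELECT MAX(price) FROM products)

Result:
MAX(price)
----------
1315.37   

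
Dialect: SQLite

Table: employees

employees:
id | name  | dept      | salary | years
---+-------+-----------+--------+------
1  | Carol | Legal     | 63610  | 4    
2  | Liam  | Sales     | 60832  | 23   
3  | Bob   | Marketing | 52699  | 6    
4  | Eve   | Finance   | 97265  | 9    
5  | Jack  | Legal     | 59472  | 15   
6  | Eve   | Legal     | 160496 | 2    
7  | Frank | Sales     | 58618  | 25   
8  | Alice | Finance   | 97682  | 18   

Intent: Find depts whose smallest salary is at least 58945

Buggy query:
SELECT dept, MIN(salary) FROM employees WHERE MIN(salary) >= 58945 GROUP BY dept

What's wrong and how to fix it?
Bug: Aggregates like MIN are computed per group after WHERE runs

Fix: Replace WHERE with HAVING after the GROUP BY

Corrected query:
SELECT dept, MIN(salary) FROM employees GROUP BY dept HAVING MIN(salary) >= 58945

Result:
dept    | MIN(salary)
--------+------------
Finance | 97265      
Legal   | 59472      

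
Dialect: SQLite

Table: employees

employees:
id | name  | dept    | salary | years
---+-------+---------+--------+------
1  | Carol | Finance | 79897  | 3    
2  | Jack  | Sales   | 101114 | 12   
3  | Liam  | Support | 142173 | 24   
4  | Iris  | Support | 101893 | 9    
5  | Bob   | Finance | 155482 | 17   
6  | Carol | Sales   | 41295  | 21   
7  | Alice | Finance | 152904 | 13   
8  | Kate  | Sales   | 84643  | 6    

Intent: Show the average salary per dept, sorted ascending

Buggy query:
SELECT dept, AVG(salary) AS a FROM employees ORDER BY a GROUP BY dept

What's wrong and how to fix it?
Bug: GROUP BY must precede ORDER BY

Fix: Move ORDER BY to the end, after GROUP BY

Corrected query:
SELECT dept, AVG(salary) AS a FROM employees GROUP BY dept ORDER BY a

Result:
dept    | a            
--------+--------------
Sales   | 75684        
Support | 122033       
Finance | 129427.666667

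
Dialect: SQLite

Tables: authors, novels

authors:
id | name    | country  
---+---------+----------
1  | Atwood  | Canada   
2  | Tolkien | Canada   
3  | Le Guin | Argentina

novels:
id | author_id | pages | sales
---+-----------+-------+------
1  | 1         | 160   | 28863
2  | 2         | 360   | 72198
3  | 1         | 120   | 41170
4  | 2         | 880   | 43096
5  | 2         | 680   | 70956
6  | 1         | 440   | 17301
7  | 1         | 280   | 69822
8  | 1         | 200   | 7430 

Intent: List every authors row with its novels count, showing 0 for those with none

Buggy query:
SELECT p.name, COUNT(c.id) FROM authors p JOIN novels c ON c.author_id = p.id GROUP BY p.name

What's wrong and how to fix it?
Bug: An inner join excludes parents with zero children

Fix: Switch to LEFT JOIN to retain unmatched parent rows

Corrected query:
SELECT p.name, COUNT(c.id) FROM authors p LEFT JOIN novels c ON c.author_id = p.id GROUP BY p.name

Result:
name    | COUNT(c.id)
--------+------------
Atwood  | 5          
Le Guin | 0          
Tolkien | 3          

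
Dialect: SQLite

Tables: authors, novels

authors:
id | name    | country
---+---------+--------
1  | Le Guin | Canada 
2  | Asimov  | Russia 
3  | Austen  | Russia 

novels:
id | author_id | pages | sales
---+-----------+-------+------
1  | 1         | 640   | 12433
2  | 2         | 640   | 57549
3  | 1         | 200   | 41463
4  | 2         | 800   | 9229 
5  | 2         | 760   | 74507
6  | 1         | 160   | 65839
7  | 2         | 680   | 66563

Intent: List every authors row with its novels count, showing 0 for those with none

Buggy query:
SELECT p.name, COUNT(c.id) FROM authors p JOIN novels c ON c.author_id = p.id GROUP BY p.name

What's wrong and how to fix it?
Bug: An inner join excludes parents with zero children

Fix: Use LEFT JOIN so parents without children still appear (COUNT(c.id) gives 0)

Corrected query:
SELECT p.name, COUNT(c.id) FROM authors p LEFT JOIN novels c ON c.author_id = p.id GROUP BY p.name

Result:
name    | COUNT(c.id)
--------+------------
Asimov  | 4          
Austen  | 0          
Le Guin | 3          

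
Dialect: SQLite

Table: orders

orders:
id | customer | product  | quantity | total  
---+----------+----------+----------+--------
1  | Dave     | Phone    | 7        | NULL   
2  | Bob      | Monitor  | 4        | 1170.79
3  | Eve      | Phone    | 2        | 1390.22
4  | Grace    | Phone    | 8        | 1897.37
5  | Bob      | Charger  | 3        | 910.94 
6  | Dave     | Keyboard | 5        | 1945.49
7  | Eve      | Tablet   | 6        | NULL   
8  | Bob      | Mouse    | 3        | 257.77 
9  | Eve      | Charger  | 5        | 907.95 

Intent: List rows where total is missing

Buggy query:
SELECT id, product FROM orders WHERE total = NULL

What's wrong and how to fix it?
Bug: Comparing to NULL with '=' never matches; NULL = NULL is unknown, not true

Fix: Use IS NULL to test for NULL

Corrected query:
SELECT id, product FROM orders WHERE total IS NULL

Result:
id | product
---+--------
1  | Phone  
7  | Tablet 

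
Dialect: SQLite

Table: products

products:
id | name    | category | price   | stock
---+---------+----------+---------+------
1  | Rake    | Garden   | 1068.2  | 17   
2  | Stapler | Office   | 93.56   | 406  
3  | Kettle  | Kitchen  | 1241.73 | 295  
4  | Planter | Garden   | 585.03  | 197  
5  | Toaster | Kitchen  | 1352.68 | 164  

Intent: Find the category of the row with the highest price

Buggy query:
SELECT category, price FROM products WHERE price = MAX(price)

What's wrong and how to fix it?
Bug: MAX(price) is an aggregate and cannot be used directly in WHERE

Fix: Use a subquery: WHERE price = (SELECT MAX(price) FROM products)

Corrected query:
SELECT category, price FROM products WHERE price = (SELECT MAX(price) FROM products)

Result:
category | price  
---------+--------
Kitchen  | 1352.68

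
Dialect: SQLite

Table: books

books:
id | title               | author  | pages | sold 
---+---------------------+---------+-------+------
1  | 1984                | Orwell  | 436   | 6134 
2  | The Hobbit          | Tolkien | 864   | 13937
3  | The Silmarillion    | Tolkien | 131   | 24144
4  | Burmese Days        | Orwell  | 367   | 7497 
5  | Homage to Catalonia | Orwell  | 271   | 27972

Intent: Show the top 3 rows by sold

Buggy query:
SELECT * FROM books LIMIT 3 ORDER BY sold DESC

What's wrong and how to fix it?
Bug: LIMIT must come after ORDER BY

Fix: Swap the clauses: ORDER BY first, then LIMIT

Corrected query:
SELECT * FROM books ORDER BY sold DESC LIMIT 3

Result:
id | title               | author  | pages | sold 
---+---------------------+---------+-------+------
5  | Homage to Catalonia | Orwell  | 271   | 27972
3  | The Silmarillion    | Tolkien | 131   | 24144
2  | The Hobbit          | Tolkien | 864   | 13937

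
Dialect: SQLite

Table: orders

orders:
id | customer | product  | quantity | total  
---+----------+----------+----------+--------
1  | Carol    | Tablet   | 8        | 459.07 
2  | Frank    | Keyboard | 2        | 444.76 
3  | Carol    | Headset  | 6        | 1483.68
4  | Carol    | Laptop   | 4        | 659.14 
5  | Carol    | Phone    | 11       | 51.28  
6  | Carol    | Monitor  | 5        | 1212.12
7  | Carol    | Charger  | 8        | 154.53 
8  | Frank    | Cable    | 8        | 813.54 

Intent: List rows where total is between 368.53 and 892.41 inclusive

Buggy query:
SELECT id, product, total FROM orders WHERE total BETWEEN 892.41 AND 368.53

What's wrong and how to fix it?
Bug: The bounds are reversed; BETWEEN a AND b requires a <= b to match anything

Fix: Swap the bounds so the smaller value comes first

Corrected query:
SELECT id, product, total FROM orders WHERE total BETWEEN 368.53 AND 892.41

Result:
id | product  | total 
---+----------+-------
1  | Tablet   | 459.07
2  | Keyboard | 444.76
4  | Laptop   | 659.14
8  | Cable    | 813.54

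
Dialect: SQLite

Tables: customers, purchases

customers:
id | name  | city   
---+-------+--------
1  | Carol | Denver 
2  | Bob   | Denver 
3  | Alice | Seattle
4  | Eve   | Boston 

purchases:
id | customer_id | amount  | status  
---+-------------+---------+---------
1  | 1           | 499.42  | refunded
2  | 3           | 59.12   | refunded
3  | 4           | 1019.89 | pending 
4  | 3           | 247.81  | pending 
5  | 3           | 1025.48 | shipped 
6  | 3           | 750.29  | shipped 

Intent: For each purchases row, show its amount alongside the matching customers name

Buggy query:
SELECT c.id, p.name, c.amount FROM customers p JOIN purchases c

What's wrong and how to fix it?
Bug: JOIN with no ON clause produces a cartesian product; every purchases row pairs with every customers row

Fix: Add ON c.customer_id = p.id to the JOIN

Corrected query:
SELECT c.id, p.name, c.amount FROM customers p JOIN purchases c ON c.customer_id = p.id

Result:
id | name  | amount 
---+-------+--------
1  | Carol | 499.42 
2  | Alice | 59.12  
3  | Eve   | 1019.89
4  | Alice | 247.81 
5  | Alice | 1025.48
6  | Alice | 750.29 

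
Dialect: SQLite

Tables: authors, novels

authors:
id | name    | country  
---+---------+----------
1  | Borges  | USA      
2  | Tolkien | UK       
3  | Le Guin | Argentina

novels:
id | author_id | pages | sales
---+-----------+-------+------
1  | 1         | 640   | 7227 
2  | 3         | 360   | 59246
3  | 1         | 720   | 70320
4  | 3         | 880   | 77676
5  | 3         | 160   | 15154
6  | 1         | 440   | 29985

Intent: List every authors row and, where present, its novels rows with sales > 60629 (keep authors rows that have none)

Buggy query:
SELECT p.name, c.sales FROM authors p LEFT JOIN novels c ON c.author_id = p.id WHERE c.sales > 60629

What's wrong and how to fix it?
Bug: Filtering c.sales in WHERE discards the NULL rows produced by LEFT JOIN, turning it into an inner join

Fix: Put 'c.sales > 60629' in the JOIN's ON clause instead of WHERE

Corrected query:
SELECT p.name, c.sales FROM authors p LEFT JOIN novels c ON c.author_id = p.id AND c.sales > 60629

Result:
name    | sales
--------+------
Borges  | 70320
Tolkien | NULL 
Le Guin | 77676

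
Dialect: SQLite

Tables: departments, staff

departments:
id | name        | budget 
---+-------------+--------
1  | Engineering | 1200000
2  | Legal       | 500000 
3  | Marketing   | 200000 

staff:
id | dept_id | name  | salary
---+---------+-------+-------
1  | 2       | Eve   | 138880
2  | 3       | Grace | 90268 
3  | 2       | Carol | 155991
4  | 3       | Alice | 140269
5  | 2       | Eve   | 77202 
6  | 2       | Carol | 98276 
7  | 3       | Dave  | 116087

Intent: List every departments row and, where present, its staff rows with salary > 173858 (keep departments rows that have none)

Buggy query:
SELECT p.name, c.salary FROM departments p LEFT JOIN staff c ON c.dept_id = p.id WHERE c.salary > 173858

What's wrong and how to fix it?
Bug: Filtering c.salary in WHERE discards the NULL rows produced by LEFT JOIN, turning it into an inner join

Fix: Put 'c.salary > 173858' in the JOIN's ON clause instead of WHERE

Corrected query:
SELECT p.name, c.salary FROM departments p LEFT JOIN staff c ON c.dept_id = p.id AND c.salary > 173858

Result:
name        | salary
------------+-------
Engineering | NULL  
Legal       | NULL  
Marketing   | NULL  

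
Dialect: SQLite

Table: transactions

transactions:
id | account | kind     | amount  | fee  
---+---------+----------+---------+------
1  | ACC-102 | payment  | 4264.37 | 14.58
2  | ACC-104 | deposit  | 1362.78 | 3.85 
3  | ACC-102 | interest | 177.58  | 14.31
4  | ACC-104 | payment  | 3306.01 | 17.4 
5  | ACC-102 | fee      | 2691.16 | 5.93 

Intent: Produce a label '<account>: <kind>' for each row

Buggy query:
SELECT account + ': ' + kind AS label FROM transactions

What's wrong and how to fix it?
Bug: '+' is numeric addition; on text columns SQLite converts them to 0 instead of concatenating

Fix: Use the || operator for string concatenation

Corrected query:
SELECT account || ': ' || kind AS label FROM transactions

Result:
label            
-----------------
ACC-102: payment 
ACC-104: deposit 
ACC-102: interest
ACC-104: payment 
ACC-102: fee     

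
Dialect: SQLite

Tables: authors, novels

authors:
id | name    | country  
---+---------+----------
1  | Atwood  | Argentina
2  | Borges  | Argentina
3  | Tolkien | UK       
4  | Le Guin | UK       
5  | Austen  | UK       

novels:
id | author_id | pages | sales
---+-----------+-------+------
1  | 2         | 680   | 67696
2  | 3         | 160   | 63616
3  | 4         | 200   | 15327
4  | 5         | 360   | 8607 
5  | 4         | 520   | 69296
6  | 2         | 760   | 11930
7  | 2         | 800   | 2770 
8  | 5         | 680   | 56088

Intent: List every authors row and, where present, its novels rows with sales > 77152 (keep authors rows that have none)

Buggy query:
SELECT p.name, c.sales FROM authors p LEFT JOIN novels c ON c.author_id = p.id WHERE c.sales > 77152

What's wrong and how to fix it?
Bug: Filtering c.sales in WHERE discards the NULL rows produced by LEFT JOIN, turning it into an inner join

Fix: Put 'c.sales > 77152' in the JOIN's ON clause instead of WHERE

Corrected query:
SELECT p.name, c.sales FROM authors p LEFT JOIN novels c ON c.author_id = p.id AND c.sales > 77152

Result:
name    | sales
--------+------
Atwood  | NULL 
Borges  | NULL 
Tolkien | NULL 
Le Guin | NULL 
Austen  | NULL 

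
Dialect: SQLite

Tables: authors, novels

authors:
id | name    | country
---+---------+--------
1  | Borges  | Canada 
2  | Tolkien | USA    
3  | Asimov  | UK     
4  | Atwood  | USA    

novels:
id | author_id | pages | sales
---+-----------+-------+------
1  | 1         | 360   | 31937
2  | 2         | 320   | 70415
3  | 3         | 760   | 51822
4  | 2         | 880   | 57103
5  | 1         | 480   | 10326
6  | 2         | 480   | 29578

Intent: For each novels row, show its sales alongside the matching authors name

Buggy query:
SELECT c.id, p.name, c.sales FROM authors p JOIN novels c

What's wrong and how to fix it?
Bug: Missing join condition: each novels row is matched to all authors rows instead of just its own

Fix: Specify the join condition linking the foreign key to the parent id

Corrected query:
SELECT c.id, p.name, c.sales FROM authors p JOIN novels c ON c.author_id = p.id

Result:
id | name    | sales
---+---------+------
1  | Borges  | 31937
2  | Tolkien | 70415
3  | Asimov  | 51822
4  | Tolkien | 57103
5  | Borges  | 10326
6  | Tolkien | 29578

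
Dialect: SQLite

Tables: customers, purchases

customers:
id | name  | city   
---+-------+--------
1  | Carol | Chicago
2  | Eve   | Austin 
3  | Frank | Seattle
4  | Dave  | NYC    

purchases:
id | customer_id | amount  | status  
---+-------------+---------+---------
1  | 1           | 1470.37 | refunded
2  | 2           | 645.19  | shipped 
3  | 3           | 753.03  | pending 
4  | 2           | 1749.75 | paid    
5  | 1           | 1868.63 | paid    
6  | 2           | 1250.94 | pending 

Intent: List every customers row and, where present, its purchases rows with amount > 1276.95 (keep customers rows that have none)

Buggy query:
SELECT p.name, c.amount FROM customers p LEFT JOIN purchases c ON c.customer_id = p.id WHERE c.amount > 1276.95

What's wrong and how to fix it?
Bug: A WHERE condition on the right-hand table after LEFT JOIN drops unmatched parents

Fix: Put 'c.amount > 1276.95' in the JOIN's ON clause instead of WHERE

Corrected query:
SELECT p.name, c.amount FROM customers p LEFT JOIN purchases c ON c.customer_id = p.id AND c.amount > 1276.95

Result:
name  | amount 
------+--------
Carol | 1470.37
Carol | 1868.63
Eve   | 1749.75
Frank | NULL   
Dave  | NULL   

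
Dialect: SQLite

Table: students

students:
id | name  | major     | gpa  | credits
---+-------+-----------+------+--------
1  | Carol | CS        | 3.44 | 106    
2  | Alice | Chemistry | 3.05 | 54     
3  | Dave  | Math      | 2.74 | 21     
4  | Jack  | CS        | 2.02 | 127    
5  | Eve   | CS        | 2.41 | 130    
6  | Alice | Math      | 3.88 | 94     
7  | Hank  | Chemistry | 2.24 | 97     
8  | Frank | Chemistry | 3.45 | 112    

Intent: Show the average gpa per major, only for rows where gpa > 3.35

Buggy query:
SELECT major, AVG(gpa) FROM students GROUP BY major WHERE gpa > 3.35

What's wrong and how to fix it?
Bug: Row-level WHERE must come before GROUP BY in the clause order

Fix: Move the WHERE clause before GROUP BY

Corrected query:
SELECT major, AVG(gpa) FROM students WHERE gpa > 3.35 GROUP BY major

Result:
major     | AVG(gpa)
----------+---------
CS        | 3.44    
Chemistry | 3.45    
Math      | 3.88    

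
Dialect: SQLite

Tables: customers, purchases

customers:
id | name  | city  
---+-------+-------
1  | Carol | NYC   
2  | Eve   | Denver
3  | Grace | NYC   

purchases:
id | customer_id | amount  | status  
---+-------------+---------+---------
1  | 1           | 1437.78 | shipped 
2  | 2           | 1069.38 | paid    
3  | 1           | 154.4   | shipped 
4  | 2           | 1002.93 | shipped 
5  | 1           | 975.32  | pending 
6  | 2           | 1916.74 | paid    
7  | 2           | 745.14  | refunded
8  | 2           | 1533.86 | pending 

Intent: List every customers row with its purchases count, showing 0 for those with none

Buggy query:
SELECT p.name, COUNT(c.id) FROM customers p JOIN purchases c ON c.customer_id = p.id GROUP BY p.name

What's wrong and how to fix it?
Bug: INNER JOIN drops customers rows that have no matching purchases rows

Fix: Use LEFT JOIN so parents without children still appear (COUNT(c.id) gives 0)

Corrected query:
SELECT p.name, COUNT(c.id) FROM customers p LEFT JOIN purchases c ON c.customer_id = p.id GROUP BY p.name

Result:
name  | COUNT(c.id)
------+------------
Carol | 3          
Eve   | 5          
Grace | 0          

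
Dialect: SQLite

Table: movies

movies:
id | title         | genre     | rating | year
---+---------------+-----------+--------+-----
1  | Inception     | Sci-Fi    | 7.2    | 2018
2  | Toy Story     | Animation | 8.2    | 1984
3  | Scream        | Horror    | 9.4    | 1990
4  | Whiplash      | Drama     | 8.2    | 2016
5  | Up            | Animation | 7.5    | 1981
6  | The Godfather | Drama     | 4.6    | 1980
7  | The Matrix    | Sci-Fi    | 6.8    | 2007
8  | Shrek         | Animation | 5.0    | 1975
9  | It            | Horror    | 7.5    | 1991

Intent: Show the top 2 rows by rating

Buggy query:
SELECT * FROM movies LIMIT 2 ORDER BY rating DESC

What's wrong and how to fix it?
Bug: ORDER BY cannot follow LIMIT; LIMIT is the final clause

Fix: Swap the clauses: ORDER BY first, then LIMIT

Corrected query:
SELECT * FROM movies ORDER BY rating DESC LIMIT 2

Result:
id | title     | genre     | rating | year
---+-----------+-----------+--------+-----
3  | Scream    | Horror    | 9.4    | 1990
2  | Toy Story | Animation | 8.2    | 1984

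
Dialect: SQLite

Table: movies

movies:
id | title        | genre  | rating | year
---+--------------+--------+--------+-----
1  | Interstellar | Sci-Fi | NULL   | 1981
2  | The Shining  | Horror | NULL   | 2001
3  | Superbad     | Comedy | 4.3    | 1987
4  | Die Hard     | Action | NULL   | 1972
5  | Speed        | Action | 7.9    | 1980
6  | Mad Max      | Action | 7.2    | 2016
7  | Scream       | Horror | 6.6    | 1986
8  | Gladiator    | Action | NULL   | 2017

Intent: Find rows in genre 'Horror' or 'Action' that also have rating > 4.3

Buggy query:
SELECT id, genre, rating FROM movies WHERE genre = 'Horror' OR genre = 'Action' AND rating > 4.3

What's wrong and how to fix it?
Bug: AND binds tighter than OR, so this parses as genre = 'Horror' OR (genre = 'Action' AND rating > 4.3)

Fix: Group the OR with parentheses (or use IN), then AND the threshold

Corrected query:
SELECT id, genre, rating FROM movies WHERE (genre = 'Horror' OR genre = 'Action') AND rating > 4.3

Result:
id | genre  | rating
---+--------+-------
5  | Action | 7.9   
6  | Action | 7.2   
7  | Horror | 6.6   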